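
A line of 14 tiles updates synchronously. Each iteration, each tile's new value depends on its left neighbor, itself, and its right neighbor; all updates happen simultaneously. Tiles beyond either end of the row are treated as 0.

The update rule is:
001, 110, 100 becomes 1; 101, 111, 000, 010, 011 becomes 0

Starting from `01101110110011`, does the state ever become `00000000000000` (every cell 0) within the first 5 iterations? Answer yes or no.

10100010011101
00010101100100
00100000111010
01010001001001
10001010110110
iteration 5 is 10001010110110, still not uniform 0

no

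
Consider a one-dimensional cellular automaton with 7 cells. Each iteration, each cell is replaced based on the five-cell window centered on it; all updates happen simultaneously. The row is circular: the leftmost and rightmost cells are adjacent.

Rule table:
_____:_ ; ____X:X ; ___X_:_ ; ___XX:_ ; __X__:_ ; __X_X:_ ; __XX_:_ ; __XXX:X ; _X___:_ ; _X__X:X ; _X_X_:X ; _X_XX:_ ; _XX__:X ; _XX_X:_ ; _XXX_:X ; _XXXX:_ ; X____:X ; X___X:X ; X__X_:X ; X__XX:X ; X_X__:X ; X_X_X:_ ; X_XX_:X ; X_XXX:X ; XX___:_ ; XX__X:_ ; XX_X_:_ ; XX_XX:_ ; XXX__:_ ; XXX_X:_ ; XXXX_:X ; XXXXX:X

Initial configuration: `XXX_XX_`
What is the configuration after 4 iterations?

X__XX__

iteration 1: XX__X__
iteration 2: _X_X_XX
iteration 3: __X__X_
iteration 4: X__XX__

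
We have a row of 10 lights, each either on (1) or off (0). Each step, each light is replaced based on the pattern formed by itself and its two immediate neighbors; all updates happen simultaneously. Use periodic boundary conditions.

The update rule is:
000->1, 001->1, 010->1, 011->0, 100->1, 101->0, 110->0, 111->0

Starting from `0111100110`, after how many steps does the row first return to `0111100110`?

1000011001
0111100110

2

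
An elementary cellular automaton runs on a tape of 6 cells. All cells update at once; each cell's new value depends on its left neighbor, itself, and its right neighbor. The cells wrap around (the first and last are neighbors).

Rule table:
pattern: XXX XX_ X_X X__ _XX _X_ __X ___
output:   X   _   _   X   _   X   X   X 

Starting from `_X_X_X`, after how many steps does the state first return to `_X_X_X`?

1

_X_X_X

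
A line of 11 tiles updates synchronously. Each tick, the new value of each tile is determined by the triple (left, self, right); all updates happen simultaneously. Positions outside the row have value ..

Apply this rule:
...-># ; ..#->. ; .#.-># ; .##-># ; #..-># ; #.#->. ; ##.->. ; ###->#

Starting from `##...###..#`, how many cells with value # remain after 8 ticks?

5

tick 1: #.##.##.#.#
tick 2: #.#..#..#.#
tick 3: #.##.##.#.#  (repeats tick 1; period 2)
tick 8: #.#..#..#.#
count of #: 5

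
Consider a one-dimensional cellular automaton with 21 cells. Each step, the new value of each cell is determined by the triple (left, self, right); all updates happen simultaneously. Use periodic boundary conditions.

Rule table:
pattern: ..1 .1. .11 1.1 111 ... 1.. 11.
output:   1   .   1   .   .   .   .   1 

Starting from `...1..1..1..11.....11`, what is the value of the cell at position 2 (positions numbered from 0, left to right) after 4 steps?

1

..1..1..1..111....111
.1..1..1..11.1...11.1
...1..1..111....111..
..1..1..11.1...11.1..
position 2 holds 1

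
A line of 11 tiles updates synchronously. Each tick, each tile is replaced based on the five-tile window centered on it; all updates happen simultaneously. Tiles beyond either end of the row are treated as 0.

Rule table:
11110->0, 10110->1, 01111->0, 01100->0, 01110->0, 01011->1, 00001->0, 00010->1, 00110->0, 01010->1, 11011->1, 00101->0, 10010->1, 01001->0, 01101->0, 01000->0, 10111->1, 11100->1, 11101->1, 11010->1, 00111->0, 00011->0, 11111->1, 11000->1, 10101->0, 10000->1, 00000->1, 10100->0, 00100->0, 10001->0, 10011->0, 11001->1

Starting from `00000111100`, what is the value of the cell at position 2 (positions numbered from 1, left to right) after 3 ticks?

11100000111
00111100001
00000111010
position 2 holds 0

0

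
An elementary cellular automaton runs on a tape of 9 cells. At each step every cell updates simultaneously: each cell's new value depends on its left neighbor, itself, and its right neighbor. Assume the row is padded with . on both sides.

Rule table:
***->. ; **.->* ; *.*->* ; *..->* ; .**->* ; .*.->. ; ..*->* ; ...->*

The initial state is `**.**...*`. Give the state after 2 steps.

step 1: ********.
step 2: *......**

*......**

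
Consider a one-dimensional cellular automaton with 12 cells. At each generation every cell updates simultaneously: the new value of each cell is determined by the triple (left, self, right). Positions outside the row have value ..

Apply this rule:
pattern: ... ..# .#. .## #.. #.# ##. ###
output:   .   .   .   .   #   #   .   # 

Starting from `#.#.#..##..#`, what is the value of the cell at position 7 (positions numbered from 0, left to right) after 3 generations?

.#.#.#...#..
..#.#.#...#.
...#.#.#...#
position 7 holds #

#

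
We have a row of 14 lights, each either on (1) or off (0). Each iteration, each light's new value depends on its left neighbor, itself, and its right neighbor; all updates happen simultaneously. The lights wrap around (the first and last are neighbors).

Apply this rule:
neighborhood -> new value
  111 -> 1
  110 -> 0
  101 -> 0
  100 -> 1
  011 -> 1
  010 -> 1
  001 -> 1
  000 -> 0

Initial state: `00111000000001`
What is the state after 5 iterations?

01110111111111

iteration 1: 11110100000011
iteration 2: 11100110000111
iteration 3: 11011101001111
iteration 4: 10011001111111
iteration 5: 01110111111111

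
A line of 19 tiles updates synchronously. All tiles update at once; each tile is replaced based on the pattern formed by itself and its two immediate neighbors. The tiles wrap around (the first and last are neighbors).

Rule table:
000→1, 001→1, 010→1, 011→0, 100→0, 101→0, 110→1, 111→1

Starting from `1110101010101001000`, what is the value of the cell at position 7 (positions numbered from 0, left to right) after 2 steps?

0

0110101010101011011
0010101010101001001
position 7 holds 0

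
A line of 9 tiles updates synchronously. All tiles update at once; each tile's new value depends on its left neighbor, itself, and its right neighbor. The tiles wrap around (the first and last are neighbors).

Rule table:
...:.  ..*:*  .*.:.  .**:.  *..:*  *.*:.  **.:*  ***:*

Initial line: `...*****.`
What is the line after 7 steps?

.******.*

step 1: ..*.*****
step 2: **...****
step 3: ***.*.***
step 4: ***....**
step 5: ****..*.*
step 6: ******...
step 7: .******.*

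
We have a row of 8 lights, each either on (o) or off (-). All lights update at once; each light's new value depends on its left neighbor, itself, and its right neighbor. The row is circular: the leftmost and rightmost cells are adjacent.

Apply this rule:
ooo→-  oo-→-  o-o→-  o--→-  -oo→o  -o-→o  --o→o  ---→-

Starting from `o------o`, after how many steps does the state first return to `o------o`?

------oo
-----oo-
----oo--
---oo---
--oo----
-oo-----
oo------
o------o

8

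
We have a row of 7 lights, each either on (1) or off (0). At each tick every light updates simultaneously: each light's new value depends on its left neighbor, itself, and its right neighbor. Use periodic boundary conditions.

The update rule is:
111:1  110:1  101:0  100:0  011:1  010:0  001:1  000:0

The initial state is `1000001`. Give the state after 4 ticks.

tick 1: 1000011
tick 2: 1000111
tick 3: 1001111
tick 4: 1011111

1011111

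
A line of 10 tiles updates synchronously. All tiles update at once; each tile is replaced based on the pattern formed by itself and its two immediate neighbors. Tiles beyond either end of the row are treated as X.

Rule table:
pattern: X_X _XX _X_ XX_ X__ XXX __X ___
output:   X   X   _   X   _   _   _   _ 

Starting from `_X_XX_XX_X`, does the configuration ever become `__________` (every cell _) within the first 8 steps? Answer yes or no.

step 1: X_XXXXXXXX
step 2: XXX_______
step 3: __X_______
step 4: __________
all cells are _ at step 4

yes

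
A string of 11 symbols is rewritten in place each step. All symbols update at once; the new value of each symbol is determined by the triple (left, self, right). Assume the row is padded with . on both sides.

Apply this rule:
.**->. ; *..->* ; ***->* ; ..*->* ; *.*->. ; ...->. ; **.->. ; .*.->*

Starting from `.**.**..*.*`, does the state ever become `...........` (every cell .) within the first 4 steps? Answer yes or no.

no

step 1: *.....***.*
step 2: **...*.*..*
step 3: ..*.**.****
step 4: .**.....**.
step 4 is .**.....**., still not uniform .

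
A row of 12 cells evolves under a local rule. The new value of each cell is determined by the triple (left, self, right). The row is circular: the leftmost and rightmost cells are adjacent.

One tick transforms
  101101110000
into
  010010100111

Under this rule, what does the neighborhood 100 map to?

At position 8 the neighborhood is 100; the next row has 0 there.

0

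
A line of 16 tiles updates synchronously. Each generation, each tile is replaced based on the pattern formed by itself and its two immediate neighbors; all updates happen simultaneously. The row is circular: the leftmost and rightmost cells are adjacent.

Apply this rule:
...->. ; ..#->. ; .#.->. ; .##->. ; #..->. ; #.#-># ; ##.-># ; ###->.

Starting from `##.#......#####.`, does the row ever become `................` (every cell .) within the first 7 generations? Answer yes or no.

.##...........##
#.#............#
##..............
.#..............
................
all cells are . at generation 5

yes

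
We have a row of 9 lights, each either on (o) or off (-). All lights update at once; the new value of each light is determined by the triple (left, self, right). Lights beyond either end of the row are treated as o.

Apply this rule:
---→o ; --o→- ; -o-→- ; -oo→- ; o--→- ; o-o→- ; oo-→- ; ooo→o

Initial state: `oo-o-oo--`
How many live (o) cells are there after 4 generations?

3

o--------
--oooooo-
---oooo--
-o--oo---
count of o: 3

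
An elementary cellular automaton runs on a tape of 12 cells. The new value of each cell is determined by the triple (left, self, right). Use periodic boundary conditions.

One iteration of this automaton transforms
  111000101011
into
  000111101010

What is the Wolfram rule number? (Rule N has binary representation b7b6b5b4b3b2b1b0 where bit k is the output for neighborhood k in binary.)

position 0: 111 → 0  (bit 7 = 0)
position 2: 110 → 0  (bit 6 = 0)
position 7: 101 → 0  (bit 5 = 0)
position 3: 100 → 1  (bit 4 = 1)
position 10: 011 → 1  (bit 3 = 1)
position 6: 010 → 1  (bit 2 = 1)
position 5: 001 → 1  (bit 1 = 1)
position 4: 000 → 1  (bit 0 = 1)
bits b7..b0 = 00011111 = 31

31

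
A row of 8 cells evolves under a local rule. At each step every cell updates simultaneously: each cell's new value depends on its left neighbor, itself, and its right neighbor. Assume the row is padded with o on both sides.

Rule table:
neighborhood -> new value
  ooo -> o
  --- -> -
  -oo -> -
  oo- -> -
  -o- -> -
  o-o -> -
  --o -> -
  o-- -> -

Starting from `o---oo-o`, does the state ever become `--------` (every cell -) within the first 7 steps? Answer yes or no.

yes

--------
all cells are - at step 1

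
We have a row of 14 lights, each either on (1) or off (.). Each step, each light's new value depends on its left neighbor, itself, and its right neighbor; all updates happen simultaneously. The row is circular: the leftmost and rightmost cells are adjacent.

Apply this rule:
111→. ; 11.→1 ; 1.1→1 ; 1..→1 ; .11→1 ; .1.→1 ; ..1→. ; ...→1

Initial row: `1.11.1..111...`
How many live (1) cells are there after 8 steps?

1111111.1.111.
1.....11111.11
11111.1...111.
1...11111.1.11
111.1...11111.
1.11111.1...11
111...11111.1.
1.111.1...1111
count of 1: 9

9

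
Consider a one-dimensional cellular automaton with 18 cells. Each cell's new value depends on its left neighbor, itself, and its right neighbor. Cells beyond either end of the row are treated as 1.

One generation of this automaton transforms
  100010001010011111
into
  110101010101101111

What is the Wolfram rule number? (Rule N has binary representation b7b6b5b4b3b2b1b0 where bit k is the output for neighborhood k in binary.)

position 14: 111 → 1  (bit 7 = 1)
position 0: 110 → 1  (bit 6 = 1)
position 9: 101 → 1  (bit 5 = 1)
position 1: 100 → 1  (bit 4 = 1)
position 13: 011 → 0  (bit 3 = 0)
position 4: 010 → 0  (bit 2 = 0)
position 3: 001 → 1  (bit 1 = 1)
position 2: 000 → 0  (bit 0 = 0)
bits b7..b0 = 11110010 = 242

242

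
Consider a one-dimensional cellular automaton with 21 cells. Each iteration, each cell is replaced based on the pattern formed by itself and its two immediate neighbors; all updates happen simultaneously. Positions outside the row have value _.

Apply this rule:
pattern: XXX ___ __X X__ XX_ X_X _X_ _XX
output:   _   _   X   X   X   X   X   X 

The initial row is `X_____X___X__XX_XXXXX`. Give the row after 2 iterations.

XXX_XX_XXX______XX_XX

XX___XXX_XXXXXXXX___X
XXX_XX_XXX______XX_XX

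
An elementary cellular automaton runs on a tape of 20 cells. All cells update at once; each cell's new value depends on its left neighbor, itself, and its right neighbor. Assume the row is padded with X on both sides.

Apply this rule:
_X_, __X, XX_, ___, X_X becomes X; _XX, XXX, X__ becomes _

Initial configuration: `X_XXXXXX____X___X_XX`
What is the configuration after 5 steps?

_XXX_____XX___X_XX__

XX_____X_XXXX_XXXX__
_X_XXXXXX___XX___X_X
XXX_____X_XX_X_XXXX_
__X_XXXXXX_XXXX___XX
_XXX_____XX___X_XX__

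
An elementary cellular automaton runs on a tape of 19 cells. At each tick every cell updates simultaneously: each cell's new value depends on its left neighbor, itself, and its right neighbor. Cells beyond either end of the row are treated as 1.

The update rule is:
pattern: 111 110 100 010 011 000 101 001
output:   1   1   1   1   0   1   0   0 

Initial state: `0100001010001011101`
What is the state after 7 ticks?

1111001001100101010

0111101011101001100
0011101001101100110
1001101100100110010
1100100110110011010
1110110010011001010
1110011011001101010
1111001001100101010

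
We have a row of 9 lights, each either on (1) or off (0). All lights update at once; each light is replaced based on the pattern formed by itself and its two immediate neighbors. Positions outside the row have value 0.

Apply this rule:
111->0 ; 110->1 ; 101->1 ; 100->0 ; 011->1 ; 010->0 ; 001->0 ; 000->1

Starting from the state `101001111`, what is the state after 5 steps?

step 1: 010001001
step 2: 000100000
step 3: 110001111
step 4: 110101001
step 5: 111010000

111010000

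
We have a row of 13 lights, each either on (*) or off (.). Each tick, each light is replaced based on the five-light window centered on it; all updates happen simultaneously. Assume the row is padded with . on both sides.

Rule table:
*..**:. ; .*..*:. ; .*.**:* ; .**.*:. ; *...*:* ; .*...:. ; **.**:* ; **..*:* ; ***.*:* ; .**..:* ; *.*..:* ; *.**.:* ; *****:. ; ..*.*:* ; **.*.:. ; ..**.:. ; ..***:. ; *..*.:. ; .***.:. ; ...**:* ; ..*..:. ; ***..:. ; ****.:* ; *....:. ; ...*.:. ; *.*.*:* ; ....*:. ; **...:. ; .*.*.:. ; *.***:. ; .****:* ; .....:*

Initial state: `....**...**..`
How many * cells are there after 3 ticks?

**.*.*.**.*..
...*.***..*..
*..**...*....
count of *: 4

4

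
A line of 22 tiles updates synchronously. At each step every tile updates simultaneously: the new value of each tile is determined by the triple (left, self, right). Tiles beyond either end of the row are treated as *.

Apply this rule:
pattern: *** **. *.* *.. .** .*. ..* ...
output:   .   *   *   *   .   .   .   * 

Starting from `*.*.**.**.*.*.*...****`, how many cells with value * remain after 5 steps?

**.*.**.**.*.*.**.....
.**.*.**.**.*.*.*****.
*.**.*.**.**.*.*....**
**.**.*.**.**.*.***...
.**.**.*.**.**.*..***.
count of *: 13

13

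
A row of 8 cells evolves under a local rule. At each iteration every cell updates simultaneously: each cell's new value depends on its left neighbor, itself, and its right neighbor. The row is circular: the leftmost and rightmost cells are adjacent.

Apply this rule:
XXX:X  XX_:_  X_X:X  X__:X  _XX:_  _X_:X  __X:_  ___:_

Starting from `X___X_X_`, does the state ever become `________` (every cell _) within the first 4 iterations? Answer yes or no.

no

XX__XXXX
X_X__XXX
_XXX__XX
X_X_X___
iteration 4 is X_X_X___, still not uniform _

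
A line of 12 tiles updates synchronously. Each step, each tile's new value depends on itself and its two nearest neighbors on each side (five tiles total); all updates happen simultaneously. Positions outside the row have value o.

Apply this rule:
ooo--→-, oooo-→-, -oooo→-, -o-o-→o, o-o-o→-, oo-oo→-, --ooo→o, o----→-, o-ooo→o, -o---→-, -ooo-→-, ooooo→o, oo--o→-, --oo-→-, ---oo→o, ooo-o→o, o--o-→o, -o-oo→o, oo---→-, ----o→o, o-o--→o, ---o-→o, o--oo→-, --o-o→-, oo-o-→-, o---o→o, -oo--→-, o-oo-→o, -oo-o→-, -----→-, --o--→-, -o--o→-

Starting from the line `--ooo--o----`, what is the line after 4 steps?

step 1: --o---o---oo
step 2: -o--oo--ooo-
step 3: -o------o-o-
step 4: -o----oo-o-o

-o----oo-o-o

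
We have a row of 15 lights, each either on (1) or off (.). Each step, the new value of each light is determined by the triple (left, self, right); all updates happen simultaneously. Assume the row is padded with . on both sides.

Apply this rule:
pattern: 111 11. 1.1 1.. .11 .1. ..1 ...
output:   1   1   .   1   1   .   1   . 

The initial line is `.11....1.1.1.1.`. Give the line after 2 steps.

111111.1.....1.

step 1: 1111..1.......1
step 2: 111111.1.....1.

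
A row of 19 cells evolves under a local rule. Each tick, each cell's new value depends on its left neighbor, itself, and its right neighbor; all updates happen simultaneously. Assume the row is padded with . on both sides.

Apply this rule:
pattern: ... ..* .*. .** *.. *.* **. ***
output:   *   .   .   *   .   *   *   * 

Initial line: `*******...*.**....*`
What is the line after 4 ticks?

*********.********.

*******.*..***.**..
********...******.*
********.*.*******.
*********.********.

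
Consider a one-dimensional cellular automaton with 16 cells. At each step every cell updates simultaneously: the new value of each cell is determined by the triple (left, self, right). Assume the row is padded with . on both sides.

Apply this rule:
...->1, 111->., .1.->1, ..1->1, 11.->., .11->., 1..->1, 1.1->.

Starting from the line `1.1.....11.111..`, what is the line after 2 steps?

1.111111......11
1.......111111..

1.......111111..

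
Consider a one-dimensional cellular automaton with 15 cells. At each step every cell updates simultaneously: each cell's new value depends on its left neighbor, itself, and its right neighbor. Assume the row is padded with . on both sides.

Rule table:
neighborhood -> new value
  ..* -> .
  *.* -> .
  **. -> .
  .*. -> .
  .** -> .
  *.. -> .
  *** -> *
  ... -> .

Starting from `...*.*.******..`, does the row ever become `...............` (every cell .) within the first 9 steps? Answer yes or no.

yes

........****...
.........**....
...............
all cells are . at step 3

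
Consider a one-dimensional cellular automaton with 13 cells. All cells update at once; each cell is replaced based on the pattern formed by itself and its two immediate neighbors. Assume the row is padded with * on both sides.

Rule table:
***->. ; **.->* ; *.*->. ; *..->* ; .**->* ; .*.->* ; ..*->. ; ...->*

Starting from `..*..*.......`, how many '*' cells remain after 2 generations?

5

*.**.*******.
*.**.*.....*.
count of *: 5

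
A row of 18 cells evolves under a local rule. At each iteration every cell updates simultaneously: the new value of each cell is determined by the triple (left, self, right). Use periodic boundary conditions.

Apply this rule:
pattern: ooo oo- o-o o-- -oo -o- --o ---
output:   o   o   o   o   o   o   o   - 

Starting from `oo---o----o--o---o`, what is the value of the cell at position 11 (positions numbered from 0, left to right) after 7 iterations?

ooo-ooo--oooooo-oo
oooooooooooooooooo
oooooooooooooooooo  (fixed point — unchanged through iteration 7)
position 11 holds o

o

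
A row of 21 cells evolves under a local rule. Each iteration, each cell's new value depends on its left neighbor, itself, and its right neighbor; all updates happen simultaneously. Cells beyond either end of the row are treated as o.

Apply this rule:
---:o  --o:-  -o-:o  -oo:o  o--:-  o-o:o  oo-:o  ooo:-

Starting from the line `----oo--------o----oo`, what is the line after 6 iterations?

-o-o-o-o-oo-o-o-oo-o-

-oo-oo-oooooo-o-oo-o-
oooooooo----ooooooooo
-------o-oo-o--------
-ooooo-oooooo-oooooo-
oo---ooo----ooo----oo
-o-o-o-o-oo-o-o-oo-o-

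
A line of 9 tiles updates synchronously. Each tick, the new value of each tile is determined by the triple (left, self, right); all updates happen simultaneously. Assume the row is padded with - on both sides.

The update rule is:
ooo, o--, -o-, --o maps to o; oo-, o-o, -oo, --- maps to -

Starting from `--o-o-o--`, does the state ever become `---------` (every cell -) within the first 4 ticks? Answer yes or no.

no

-oo-o-oo-
o---o---o
oo-ooo-oo
----o----
tick 4 is ----o----, still not uniform -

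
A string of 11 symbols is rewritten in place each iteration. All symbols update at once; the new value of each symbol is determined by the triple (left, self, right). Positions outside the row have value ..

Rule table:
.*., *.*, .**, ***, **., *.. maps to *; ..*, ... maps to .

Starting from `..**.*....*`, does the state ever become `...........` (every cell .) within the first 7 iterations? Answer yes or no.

no

..*****...*
..******..*
..*******.*
..*********
..*********  (fixed point — unchanged through iteration 7)
iteration 7 is ..*********, still not uniform .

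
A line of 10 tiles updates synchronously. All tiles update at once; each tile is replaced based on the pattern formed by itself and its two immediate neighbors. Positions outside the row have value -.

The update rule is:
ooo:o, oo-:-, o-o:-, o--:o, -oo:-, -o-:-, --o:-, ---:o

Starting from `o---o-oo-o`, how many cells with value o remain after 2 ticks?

-oo-------
---ooooooo
count of o: 7

7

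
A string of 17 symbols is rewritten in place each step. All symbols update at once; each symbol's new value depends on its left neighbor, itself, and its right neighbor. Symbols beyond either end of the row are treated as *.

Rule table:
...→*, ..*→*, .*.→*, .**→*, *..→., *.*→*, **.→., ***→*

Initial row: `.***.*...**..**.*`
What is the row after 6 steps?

*.***..**.*******

***.**.***..**.**
**.**.***..**.***
*.**.***..**.****
.**.***..**.*****
**.***..**.******
*.***..**.*******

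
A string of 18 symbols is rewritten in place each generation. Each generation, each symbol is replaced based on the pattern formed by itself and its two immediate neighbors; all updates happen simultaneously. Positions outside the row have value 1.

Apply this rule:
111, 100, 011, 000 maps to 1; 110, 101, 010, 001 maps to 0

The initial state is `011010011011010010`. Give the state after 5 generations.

generation 1: 010001010010001000
generation 2: 001100001001100110
generation 3: 101011100101010100
generation 4: 000011010000000010
generation 5: 111010001111111000

111010001111111000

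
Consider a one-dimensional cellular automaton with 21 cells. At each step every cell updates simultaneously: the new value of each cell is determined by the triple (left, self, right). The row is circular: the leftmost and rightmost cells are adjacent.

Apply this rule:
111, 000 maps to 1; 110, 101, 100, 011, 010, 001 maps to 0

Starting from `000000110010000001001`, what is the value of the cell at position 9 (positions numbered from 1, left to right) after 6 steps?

1

011110000000111100000
001100111110011001111
000000011100000000110
111111001001111110000
011110000000111100110
001100111110011000000
position 9 holds 1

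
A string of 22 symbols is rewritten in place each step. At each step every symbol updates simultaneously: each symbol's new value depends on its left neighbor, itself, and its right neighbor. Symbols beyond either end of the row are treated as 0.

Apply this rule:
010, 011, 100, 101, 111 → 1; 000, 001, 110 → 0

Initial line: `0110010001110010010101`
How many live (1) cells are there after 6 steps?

17

0101011001101011011111
0111110101011110111110
0111101111111101111101
0111011111111011111011
0110111111110111110110
0101111111101111101101
count of 1: 17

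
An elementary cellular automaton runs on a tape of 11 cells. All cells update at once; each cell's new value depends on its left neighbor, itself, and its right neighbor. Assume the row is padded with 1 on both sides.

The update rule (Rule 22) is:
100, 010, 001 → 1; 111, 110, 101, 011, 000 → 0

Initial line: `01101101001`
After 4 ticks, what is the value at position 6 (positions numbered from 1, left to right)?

0

00000001110
10000010000
01000111001
01101000110
position 6 holds 0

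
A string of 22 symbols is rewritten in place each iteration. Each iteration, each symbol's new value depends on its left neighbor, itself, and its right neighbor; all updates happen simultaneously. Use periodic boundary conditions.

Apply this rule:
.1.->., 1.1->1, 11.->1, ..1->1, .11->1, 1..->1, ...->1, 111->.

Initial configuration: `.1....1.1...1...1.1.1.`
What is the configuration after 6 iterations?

111........111...11111

1.1111.1.111.111.1.1.1
111..11.11.111.11.1.11
..1111111111.11111.11.
111........111...11111
..1111111111.11111....
111........111...11111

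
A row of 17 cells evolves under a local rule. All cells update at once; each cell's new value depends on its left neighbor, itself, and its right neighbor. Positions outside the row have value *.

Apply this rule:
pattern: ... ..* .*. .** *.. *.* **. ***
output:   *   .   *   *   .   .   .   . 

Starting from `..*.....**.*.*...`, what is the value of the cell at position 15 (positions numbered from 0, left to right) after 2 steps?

*

..*.***.*..*.*.*.
..*.*...*..*.*.*.
position 15 holds *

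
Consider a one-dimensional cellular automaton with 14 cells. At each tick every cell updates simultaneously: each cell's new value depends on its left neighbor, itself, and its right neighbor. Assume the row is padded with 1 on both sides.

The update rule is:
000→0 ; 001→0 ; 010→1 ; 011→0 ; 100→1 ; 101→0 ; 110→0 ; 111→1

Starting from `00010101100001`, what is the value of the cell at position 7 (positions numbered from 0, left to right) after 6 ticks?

10010100010000
01010110011000
01010001000100
01011001100110
01000100010000
01100110011000
position 7 holds 0

0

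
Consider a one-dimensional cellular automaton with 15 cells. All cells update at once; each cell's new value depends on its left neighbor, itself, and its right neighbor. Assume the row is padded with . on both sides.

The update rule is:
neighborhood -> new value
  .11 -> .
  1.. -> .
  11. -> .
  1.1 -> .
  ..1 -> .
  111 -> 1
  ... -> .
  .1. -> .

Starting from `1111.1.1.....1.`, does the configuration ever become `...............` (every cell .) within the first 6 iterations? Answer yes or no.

iteration 1: .11............
iteration 2: ...............
all cells are . at iteration 2

yes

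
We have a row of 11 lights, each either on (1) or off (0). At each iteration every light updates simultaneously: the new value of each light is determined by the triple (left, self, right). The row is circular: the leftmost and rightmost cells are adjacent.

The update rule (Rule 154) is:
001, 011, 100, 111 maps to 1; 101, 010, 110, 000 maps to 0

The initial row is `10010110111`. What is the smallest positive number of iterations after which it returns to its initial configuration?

iteration 1: 01100100111
iteration 2: 01011011110
iteration 3: 10010011101
iteration 4: 01101111001
iteration 5: 01001110110
iteration 6: 10111100101
iteration 7: 00111011001
iteration 8: 11110010110
iteration 9: 11101100100
iteration 10: 11001011011
iteration 11: 10110010011
iteration 12: 00101101111
iteration 13: 11001001110
iteration 14: 10110111100
iteration 15: 00100111011
iteration 16: 11011110010
iteration 17: 10011101100
iteration 18: 01111001011
iteration 19: 01110110010
iteration 20: 11100101101
iteration 21: 11011001001
iteration 22: 10010110111

22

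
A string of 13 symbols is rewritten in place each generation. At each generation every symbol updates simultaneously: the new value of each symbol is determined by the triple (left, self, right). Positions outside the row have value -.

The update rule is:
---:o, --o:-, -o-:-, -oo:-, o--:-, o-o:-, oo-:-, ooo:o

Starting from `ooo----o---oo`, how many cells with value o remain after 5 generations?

-o--oo---o---
-------o---oo
oooooo---o---
-oooo--o---oo
--oo-----o---
count of o: 3

3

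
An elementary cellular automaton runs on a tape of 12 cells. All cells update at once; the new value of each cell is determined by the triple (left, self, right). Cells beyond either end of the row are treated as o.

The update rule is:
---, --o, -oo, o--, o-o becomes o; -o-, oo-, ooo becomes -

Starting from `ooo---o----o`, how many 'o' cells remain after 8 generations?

---ooo-ooooo
oooo--oo----
----ooo-oooo
ooooo--oo---
-----ooo-ooo
oooooo--oo--
------ooo-oo
ooooooo--oo-
count of o: 9

9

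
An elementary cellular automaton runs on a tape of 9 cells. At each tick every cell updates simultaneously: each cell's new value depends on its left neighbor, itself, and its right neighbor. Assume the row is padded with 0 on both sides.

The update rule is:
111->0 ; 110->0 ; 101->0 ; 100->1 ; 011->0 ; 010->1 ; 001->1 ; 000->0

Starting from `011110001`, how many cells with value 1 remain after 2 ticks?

100001011
110011000
count of 1: 4

4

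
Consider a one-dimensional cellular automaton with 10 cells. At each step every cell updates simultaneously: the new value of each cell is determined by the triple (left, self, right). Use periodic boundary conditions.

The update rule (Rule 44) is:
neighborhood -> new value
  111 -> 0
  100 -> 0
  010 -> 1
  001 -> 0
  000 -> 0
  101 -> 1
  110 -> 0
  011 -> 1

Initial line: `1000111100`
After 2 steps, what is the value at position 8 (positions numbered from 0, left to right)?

0

1000100000
1000100000
position 8 holds 0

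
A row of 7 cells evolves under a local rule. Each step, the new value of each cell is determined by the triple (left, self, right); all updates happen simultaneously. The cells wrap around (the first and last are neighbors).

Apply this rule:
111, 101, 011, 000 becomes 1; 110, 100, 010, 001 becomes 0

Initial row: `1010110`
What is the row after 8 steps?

0101101
1011010
0110101
1101010
1010101
0101011
1010110  (repeats step 0; period 7)
step 8: 0101101

0101101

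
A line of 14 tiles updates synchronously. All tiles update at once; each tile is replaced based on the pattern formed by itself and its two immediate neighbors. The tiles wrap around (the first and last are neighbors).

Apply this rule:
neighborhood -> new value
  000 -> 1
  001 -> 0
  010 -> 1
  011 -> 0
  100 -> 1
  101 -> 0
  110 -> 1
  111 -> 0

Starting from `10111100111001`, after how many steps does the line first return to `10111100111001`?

step 1: 10000110001100
step 2: 11110011100110
step 3: 00011000110010
step 4: 11001110011011
step 5: 01100011001000
step 6: 00111001101111
step 7: 10001100100001
step 8: 11100110111100
step 9: 00110010000110
step 10: 10011011110011
step 11: 11001000011000
step 12: 01101111001110
step 13: 00100001100011
step 14: 10111100111001

14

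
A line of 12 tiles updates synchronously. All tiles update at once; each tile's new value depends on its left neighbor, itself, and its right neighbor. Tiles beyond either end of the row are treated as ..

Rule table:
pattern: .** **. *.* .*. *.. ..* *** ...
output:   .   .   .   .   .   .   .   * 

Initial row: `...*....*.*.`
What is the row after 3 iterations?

**...**.....
...*....****
**...**.....

**...**.....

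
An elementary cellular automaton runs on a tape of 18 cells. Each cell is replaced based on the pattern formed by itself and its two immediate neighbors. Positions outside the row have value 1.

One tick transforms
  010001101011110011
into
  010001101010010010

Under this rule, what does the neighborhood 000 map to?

0

At position 3 the neighborhood is 000; the next row has 0 there.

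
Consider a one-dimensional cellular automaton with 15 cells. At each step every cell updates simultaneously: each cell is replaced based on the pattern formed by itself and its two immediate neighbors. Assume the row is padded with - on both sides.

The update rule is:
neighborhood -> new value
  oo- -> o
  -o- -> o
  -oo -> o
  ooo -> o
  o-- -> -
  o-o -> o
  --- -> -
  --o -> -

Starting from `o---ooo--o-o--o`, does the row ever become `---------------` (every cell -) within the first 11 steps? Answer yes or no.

no

o---ooo--ooo--o
o---ooo--ooo--o  (fixed point — unchanged through step 11)
step 11 is o---ooo--ooo--o, still not uniform -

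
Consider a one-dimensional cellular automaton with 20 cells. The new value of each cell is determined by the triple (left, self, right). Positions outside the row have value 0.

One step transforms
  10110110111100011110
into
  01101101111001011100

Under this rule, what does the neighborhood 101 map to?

1

At position 1 the neighborhood is 101; the next row has 1 there.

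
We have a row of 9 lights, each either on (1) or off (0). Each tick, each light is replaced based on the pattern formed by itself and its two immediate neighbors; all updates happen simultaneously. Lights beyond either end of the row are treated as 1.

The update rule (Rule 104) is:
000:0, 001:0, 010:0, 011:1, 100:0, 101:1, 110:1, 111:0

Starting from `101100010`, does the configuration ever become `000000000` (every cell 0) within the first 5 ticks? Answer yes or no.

no

111100001
000100001
000000001
000000001  (fixed point — unchanged through tick 5)
tick 5 is 000000001, still not uniform 0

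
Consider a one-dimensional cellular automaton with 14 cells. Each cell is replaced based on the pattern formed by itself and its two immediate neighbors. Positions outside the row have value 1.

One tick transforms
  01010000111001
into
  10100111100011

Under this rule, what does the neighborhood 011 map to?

1

At position 8 the neighborhood is 011; the next row has 1 there.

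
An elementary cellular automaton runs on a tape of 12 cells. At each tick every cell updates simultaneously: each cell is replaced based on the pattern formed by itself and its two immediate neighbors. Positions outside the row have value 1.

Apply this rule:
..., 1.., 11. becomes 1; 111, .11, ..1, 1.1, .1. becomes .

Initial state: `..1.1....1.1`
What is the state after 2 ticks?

tick 1: 1....111....
tick 2: 1111...1111.

1111...1111.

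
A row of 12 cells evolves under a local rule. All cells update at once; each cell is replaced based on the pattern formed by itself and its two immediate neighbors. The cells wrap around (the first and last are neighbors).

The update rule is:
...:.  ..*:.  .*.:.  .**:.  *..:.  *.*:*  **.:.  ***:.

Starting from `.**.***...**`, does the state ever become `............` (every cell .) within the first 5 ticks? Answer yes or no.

*..*........
............
all cells are . at tick 2

yes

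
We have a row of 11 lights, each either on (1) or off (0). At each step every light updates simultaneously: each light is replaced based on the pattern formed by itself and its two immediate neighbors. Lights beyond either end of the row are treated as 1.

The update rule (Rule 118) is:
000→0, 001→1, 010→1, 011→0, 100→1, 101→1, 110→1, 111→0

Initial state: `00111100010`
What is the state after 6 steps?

10111101100

step 1: 11000110111
step 2: 01101011000
step 3: 10111101101
step 4: 11000110110
step 5: 01101011011
step 6: 10111101100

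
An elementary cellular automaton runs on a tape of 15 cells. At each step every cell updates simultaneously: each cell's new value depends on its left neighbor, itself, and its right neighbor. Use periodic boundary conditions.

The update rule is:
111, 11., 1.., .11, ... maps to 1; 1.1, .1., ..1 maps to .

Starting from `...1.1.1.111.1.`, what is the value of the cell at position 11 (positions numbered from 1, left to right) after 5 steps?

1

11.......111..1
11111111.1111.1
11111111.1111.1  (fixed point — unchanged through step 5)
position 11 holds 1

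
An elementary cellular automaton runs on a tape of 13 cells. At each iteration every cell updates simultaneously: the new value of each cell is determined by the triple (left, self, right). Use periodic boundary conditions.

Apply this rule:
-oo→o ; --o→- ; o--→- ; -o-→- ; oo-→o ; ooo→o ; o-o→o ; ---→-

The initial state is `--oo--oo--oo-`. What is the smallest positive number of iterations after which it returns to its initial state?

--oo--oo--oo-

1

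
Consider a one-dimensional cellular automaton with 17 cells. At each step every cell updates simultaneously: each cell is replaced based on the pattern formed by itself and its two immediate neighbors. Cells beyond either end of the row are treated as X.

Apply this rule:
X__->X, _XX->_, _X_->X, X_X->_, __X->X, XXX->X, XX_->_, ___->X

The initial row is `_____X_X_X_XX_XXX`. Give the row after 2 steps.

XXXXXX_X_X_____XX
XXXXX__X_XXXXXX_X

XXXXX__X_XXXXXX_X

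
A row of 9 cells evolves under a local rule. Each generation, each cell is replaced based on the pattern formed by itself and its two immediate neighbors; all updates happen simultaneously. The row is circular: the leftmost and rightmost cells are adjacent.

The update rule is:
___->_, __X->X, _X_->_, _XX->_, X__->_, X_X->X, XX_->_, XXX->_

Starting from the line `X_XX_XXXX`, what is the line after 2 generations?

X__X_____

_X__X____
X__X_____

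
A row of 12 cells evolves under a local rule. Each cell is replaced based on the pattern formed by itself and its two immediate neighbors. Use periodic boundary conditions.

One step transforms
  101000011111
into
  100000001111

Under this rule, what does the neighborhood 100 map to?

0

At position 3 the neighborhood is 100; the next row has 0 there.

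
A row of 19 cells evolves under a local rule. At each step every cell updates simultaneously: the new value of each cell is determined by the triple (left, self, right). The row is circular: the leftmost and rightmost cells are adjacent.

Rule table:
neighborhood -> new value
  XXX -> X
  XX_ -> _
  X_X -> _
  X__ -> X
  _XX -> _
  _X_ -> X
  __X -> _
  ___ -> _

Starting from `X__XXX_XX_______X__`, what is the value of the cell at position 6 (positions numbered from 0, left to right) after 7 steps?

X

XX__X____X______XX_
__X_XX___XX________
__X___X____X_______
__XX__XX___XX______
____X___X____X_____
____XX__XX___XX____
______X___X____X___
position 6 holds X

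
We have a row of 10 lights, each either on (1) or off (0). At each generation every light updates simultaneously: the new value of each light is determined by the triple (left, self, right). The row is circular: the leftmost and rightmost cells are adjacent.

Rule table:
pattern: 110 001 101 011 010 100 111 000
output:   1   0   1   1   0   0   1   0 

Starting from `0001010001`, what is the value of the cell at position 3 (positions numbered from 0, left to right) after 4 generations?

0000100000
0000000000
0000000000  (fixed point — unchanged through generation 4)
position 3 holds 0

0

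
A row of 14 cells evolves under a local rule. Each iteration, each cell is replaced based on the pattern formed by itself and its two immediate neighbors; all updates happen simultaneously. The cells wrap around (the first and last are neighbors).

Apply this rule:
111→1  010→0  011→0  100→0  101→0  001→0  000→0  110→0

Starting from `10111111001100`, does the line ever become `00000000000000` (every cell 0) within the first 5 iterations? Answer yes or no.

iteration 1: 00011110000000
iteration 2: 00001100000000
iteration 3: 00000000000000
all cells are 0 at iteration 3

yes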